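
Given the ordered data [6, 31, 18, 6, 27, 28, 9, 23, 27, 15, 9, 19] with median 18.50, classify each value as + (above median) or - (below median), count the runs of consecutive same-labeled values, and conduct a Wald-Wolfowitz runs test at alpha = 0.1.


Step 1: Compute median = 18.50; label A = above, B = below.
Labels in order: BABBAABAABBA  (n_A = 6, n_B = 6)
Step 2: Count runs R = 8.
Step 3: Under H0 (random ordering), E[R] = 2*n_A*n_B/(n_A+n_B) + 1 = 2*6*6/12 + 1 = 7.0000.
        Var[R] = 2*n_A*n_B*(2*n_A*n_B - n_A - n_B) / ((n_A+n_B)^2 * (n_A+n_B-1)) = 4320/1584 = 2.7273.
        SD[R] = 1.6514.
Step 4: Continuity-corrected z = (R - 0.5 - E[R]) / SD[R] = (8 - 0.5 - 7.0000) / 1.6514 = 0.3028.
Step 5: Two-sided p-value via normal approximation = 2*(1 - Phi(|z|)) = 0.762069.
Step 6: alpha = 0.1. fail to reject H0.

R = 8, z = 0.3028, p = 0.762069, fail to reject H0.


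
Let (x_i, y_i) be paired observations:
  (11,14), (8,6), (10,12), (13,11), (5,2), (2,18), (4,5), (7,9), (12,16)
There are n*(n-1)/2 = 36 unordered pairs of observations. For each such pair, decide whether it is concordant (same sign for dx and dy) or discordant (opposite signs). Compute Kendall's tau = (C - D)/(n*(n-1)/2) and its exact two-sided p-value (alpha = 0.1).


Step 1: Enumerate the 36 unordered pairs (i,j) with i<j and classify each by sign(x_j-x_i) * sign(y_j-y_i).
  (1,2):dx=-3,dy=-8->C; (1,3):dx=-1,dy=-2->C; (1,4):dx=+2,dy=-3->D; (1,5):dx=-6,dy=-12->C
  (1,6):dx=-9,dy=+4->D; (1,7):dx=-7,dy=-9->C; (1,8):dx=-4,dy=-5->C; (1,9):dx=+1,dy=+2->C
  (2,3):dx=+2,dy=+6->C; (2,4):dx=+5,dy=+5->C; (2,5):dx=-3,dy=-4->C; (2,6):dx=-6,dy=+12->D
  (2,7):dx=-4,dy=-1->C; (2,8):dx=-1,dy=+3->D; (2,9):dx=+4,dy=+10->C; (3,4):dx=+3,dy=-1->D
  (3,5):dx=-5,dy=-10->C; (3,6):dx=-8,dy=+6->D; (3,7):dx=-6,dy=-7->C; (3,8):dx=-3,dy=-3->C
  (3,9):dx=+2,dy=+4->C; (4,5):dx=-8,dy=-9->C; (4,6):dx=-11,dy=+7->D; (4,7):dx=-9,dy=-6->C
  (4,8):dx=-6,dy=-2->C; (4,9):dx=-1,dy=+5->D; (5,6):dx=-3,dy=+16->D; (5,7):dx=-1,dy=+3->D
  (5,8):dx=+2,dy=+7->C; (5,9):dx=+7,dy=+14->C; (6,7):dx=+2,dy=-13->D; (6,8):dx=+5,dy=-9->D
  (6,9):dx=+10,dy=-2->D; (7,8):dx=+3,dy=+4->C; (7,9):dx=+8,dy=+11->C; (8,9):dx=+5,dy=+7->C
Step 2: C = 23, D = 13, total pairs = 36.
Step 3: tau = (C - D)/(n(n-1)/2) = (23 - 13)/36 = 0.277778.
Step 4: Exact two-sided p-value (enumerate n! = 362880 permutations of y under H0): p = 0.358488.
Step 5: alpha = 0.1. fail to reject H0.

tau_b = 0.2778 (C=23, D=13), p = 0.358488, fail to reject H0.


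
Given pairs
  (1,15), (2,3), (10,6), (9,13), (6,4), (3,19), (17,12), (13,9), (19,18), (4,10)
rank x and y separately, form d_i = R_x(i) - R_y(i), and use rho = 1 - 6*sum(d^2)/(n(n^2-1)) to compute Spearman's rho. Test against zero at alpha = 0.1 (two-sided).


Step 1: Rank x and y separately (midranks; no ties here).
rank(x): 1->1, 2->2, 10->7, 9->6, 6->5, 3->3, 17->9, 13->8, 19->10, 4->4
rank(y): 15->8, 3->1, 6->3, 13->7, 4->2, 19->10, 12->6, 9->4, 18->9, 10->5
Step 2: d_i = R_x(i) - R_y(i); compute d_i^2.
  (1-8)^2=49, (2-1)^2=1, (7-3)^2=16, (6-7)^2=1, (5-2)^2=9, (3-10)^2=49, (9-6)^2=9, (8-4)^2=16, (10-9)^2=1, (4-5)^2=1
sum(d^2) = 152.
Step 3: rho = 1 - 6*152 / (10*(10^2 - 1)) = 1 - 912/990 = 0.078788.
Step 4: Under H0, t = rho * sqrt((n-2)/(1-rho^2)) = 0.2235 ~ t(8).
Step 5: Two-sided p-value from the t-distribution with 8 df = 0.828717.
Step 6: alpha = 0.1. fail to reject H0.

rho = 0.0788, p = 0.828717, fail to reject H0 at alpha = 0.1.


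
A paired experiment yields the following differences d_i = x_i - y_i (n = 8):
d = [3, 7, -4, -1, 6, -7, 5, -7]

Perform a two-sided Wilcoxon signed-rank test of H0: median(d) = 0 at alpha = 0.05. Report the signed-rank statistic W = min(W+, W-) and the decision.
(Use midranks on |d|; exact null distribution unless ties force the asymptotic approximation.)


Step 1: Drop any zero differences (none here) and take |d_i|.
|d| = [3, 7, 4, 1, 6, 7, 5, 7]
Step 2: Midrank |d_i| (ties get averaged ranks).
ranks: |3|->2, |7|->7, |4|->3, |1|->1, |6|->5, |7|->7, |5|->4, |7|->7
Step 3: Attach original signs; sum ranks with positive sign and with negative sign.
W+ = 2 + 7 + 5 + 4 = 18
W- = 3 + 1 + 7 + 7 = 18
(Check: W+ + W- = 36 should equal n(n+1)/2 = 36.)
Step 4: Test statistic W = min(W+, W-) = 18.
Step 5: Ties in |d|, so use the tie-corrected normal approximation.
        E[W] = n(n+1)/4 = 8*9/4 = 18.
        Tie groups: |d|=7 (t=3); sum(t^3 - t) = 24.
        Var[W] = n(n+1)(2n+1)/24 - sum(t^3-t)/48 = 1224/24 - 24/48 = 50.5.
        z = (W - E[W]) / sqrt(Var[W]) = (18 - 18) / 7.1063 = 0.0000.
        Two-sided p = 2*Phi(z) = 1.000000.
Step 6: alpha = 0.05. fail to reject H0.

W+ = 18, W- = 18, W = min = 18, p = 1.000000, fail to reject H0.


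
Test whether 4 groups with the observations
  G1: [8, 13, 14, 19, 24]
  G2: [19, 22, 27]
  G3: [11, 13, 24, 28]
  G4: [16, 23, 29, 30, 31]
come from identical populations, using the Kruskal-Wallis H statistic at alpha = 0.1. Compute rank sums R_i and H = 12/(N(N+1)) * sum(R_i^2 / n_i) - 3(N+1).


Step 1: Combine all N = 17 observations and assign midranks.
sorted (value, group, rank): (8,G1,1), (11,G3,2), (13,G1,3.5), (13,G3,3.5), (14,G1,5), (16,G4,6), (19,G1,7.5), (19,G2,7.5), (22,G2,9), (23,G4,10), (24,G1,11.5), (24,G3,11.5), (27,G2,13), (28,G3,14), (29,G4,15), (30,G4,16), (31,G4,17)
Step 2: Sum ranks within each group.
R_1 = 28.5 (n_1 = 5)
R_2 = 29.5 (n_2 = 3)
R_3 = 31 (n_3 = 4)
R_4 = 64 (n_4 = 5)
Step 3: H = 12/(N(N+1)) * sum(R_i^2/n_i) - 3(N+1)
     = 12/(17*18) * (28.5^2/5 + 29.5^2/3 + 31^2/4 + 64^2/5) - 3*18
     = 0.039216 * 1511.98 - 54
     = 5.293464.
Step 4: Ties present; correction factor C = 1 - 18/(17^3 - 17) = 0.996324. Corrected H = 5.293464 / 0.996324 = 5.312997.
Step 5: Under H0, H ~ chi^2(3); p-value = 0.150261.
Step 6: alpha = 0.1. fail to reject H0.

H = 5.3130, df = 3, p = 0.150261, fail to reject H0.


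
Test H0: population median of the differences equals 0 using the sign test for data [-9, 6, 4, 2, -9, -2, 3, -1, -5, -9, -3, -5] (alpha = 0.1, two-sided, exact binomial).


Step 1: Discard zero differences. Original n = 12; n_eff = number of nonzero differences = 12.
Nonzero differences (with sign): -9, +6, +4, +2, -9, -2, +3, -1, -5, -9, -3, -5
Step 2: Count signs: positive = 4, negative = 8.
Step 3: Under H0: P(positive) = 0.5, so the number of positives S ~ Bin(12, 0.5).
Step 4: Two-sided exact p-value = sum of Bin(12,0.5) probabilities at or below the observed probability = 0.387695.
Step 5: alpha = 0.1. fail to reject H0.

n_eff = 12, pos = 4, neg = 8, p = 0.387695, fail to reject H0.


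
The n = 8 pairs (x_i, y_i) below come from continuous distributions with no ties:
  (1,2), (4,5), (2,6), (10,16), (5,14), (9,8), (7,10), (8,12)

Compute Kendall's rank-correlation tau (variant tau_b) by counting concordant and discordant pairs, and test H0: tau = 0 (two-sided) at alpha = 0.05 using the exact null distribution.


Step 1: Enumerate the 28 unordered pairs (i,j) with i<j and classify each by sign(x_j-x_i) * sign(y_j-y_i).
  (1,2):dx=+3,dy=+3->C; (1,3):dx=+1,dy=+4->C; (1,4):dx=+9,dy=+14->C; (1,5):dx=+4,dy=+12->C
  (1,6):dx=+8,dy=+6->C; (1,7):dx=+6,dy=+8->C; (1,8):dx=+7,dy=+10->C; (2,3):dx=-2,dy=+1->D
  (2,4):dx=+6,dy=+11->C; (2,5):dx=+1,dy=+9->C; (2,6):dx=+5,dy=+3->C; (2,7):dx=+3,dy=+5->C
  (2,8):dx=+4,dy=+7->C; (3,4):dx=+8,dy=+10->C; (3,5):dx=+3,dy=+8->C; (3,6):dx=+7,dy=+2->C
  (3,7):dx=+5,dy=+4->C; (3,8):dx=+6,dy=+6->C; (4,5):dx=-5,dy=-2->C; (4,6):dx=-1,dy=-8->C
  (4,7):dx=-3,dy=-6->C; (4,8):dx=-2,dy=-4->C; (5,6):dx=+4,dy=-6->D; (5,7):dx=+2,dy=-4->D
  (5,8):dx=+3,dy=-2->D; (6,7):dx=-2,dy=+2->D; (6,8):dx=-1,dy=+4->D; (7,8):dx=+1,dy=+2->C
Step 2: C = 22, D = 6, total pairs = 28.
Step 3: tau = (C - D)/(n(n-1)/2) = (22 - 6)/28 = 0.571429.
Step 4: Exact two-sided p-value (enumerate n! = 40320 permutations of y under H0): p = 0.061012.
Step 5: alpha = 0.05. fail to reject H0.

tau_b = 0.5714 (C=22, D=6), p = 0.061012, fail to reject H0.


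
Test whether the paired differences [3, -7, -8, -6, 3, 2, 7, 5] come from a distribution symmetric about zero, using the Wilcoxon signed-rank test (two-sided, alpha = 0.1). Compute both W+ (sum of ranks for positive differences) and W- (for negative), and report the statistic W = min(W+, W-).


Step 1: Drop any zero differences (none here) and take |d_i|.
|d| = [3, 7, 8, 6, 3, 2, 7, 5]
Step 2: Midrank |d_i| (ties get averaged ranks).
ranks: |3|->2.5, |7|->6.5, |8|->8, |6|->5, |3|->2.5, |2|->1, |7|->6.5, |5|->4
Step 3: Attach original signs; sum ranks with positive sign and with negative sign.
W+ = 2.5 + 2.5 + 1 + 6.5 + 4 = 16.5
W- = 6.5 + 8 + 5 = 19.5
(Check: W+ + W- = 36 should equal n(n+1)/2 = 36.)
Step 4: Test statistic W = min(W+, W-) = 16.5.
Step 5: Ties in |d|, so use the tie-corrected normal approximation.
        E[W] = n(n+1)/4 = 8*9/4 = 18.
        Tie groups: |d|=3 (t=2), |d|=7 (t=2); sum(t^3 - t) = 12.
        Var[W] = n(n+1)(2n+1)/24 - sum(t^3-t)/48 = 1224/24 - 12/48 = 50.75.
        z = (W - E[W]) / sqrt(Var[W]) = (16.5 - 18) / 7.1239 = -0.2106.
        Two-sided p = 2*Phi(z) = 0.833232.
Step 6: alpha = 0.1. fail to reject H0.

W+ = 16.5, W- = 19.5, W = min = 16.5, p = 0.833232, fail to reject H0.


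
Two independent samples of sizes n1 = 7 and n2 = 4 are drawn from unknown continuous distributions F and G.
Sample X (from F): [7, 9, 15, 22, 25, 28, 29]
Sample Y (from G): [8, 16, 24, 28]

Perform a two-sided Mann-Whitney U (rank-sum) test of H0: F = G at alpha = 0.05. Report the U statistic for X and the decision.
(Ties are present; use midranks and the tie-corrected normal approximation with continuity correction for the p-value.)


Step 1: Combine and sort all 11 observations; assign midranks.
sorted (value, group): (7,X), (8,Y), (9,X), (15,X), (16,Y), (22,X), (24,Y), (25,X), (28,X), (28,Y), (29,X)
ranks: 7->1, 8->2, 9->3, 15->4, 16->5, 22->6, 24->7, 25->8, 28->9.5, 28->9.5, 29->11
Step 2: Rank sum for X: R1 = 1 + 3 + 4 + 6 + 8 + 9.5 + 11 = 42.5.
Step 3: U_X = R1 - n1(n1+1)/2 = 42.5 - 7*8/2 = 42.5 - 28 = 14.5.
       U_Y = n1*n2 - U_X = 28 - 14.5 = 13.5.
Step 4: Ties are present, so use the tie-corrected normal approximation (with continuity correction) for the p-value.
Step 5: p-value = 1.000000; compare to alpha = 0.05. fail to reject H0.

U_X = 14.5, p = 1.000000, fail to reject H0 at alpha = 0.05.


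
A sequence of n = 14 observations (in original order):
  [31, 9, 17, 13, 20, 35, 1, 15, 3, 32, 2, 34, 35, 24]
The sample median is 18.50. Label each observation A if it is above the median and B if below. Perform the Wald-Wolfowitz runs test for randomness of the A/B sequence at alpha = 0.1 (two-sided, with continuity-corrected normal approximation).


Step 1: Compute median = 18.50; label A = above, B = below.
Labels in order: ABBBAABBBABAAA  (n_A = 7, n_B = 7)
Step 2: Count runs R = 7.
Step 3: Under H0 (random ordering), E[R] = 2*n_A*n_B/(n_A+n_B) + 1 = 2*7*7/14 + 1 = 8.0000.
        Var[R] = 2*n_A*n_B*(2*n_A*n_B - n_A - n_B) / ((n_A+n_B)^2 * (n_A+n_B-1)) = 8232/2548 = 3.2308.
        SD[R] = 1.7974.
Step 4: Continuity-corrected z = (R + 0.5 - E[R]) / SD[R] = (7 + 0.5 - 8.0000) / 1.7974 = -0.2782.
Step 5: Two-sided p-value via normal approximation = 2*(1 - Phi(|z|)) = 0.780879.
Step 6: alpha = 0.1. fail to reject H0.

R = 7, z = -0.2782, p = 0.780879, fail to reject H0.


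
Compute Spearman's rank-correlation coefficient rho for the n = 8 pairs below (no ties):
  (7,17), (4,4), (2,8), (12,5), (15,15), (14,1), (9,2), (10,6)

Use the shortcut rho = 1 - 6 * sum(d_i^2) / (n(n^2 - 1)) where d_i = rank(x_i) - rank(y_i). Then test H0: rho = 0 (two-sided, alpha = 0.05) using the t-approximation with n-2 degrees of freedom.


Step 1: Rank x and y separately (midranks; no ties here).
rank(x): 7->3, 4->2, 2->1, 12->6, 15->8, 14->7, 9->4, 10->5
rank(y): 17->8, 4->3, 8->6, 5->4, 15->7, 1->1, 2->2, 6->5
Step 2: d_i = R_x(i) - R_y(i); compute d_i^2.
  (3-8)^2=25, (2-3)^2=1, (1-6)^2=25, (6-4)^2=4, (8-7)^2=1, (7-1)^2=36, (4-2)^2=4, (5-5)^2=0
sum(d^2) = 96.
Step 3: rho = 1 - 6*96 / (8*(8^2 - 1)) = 1 - 576/504 = -0.142857.
Step 4: Under H0, t = rho * sqrt((n-2)/(1-rho^2)) = -0.3536 ~ t(6).
Step 5: Two-sided p-value from the t-distribution with 6 df = 0.735765.
Step 6: alpha = 0.05. fail to reject H0.

rho = -0.1429, p = 0.735765, fail to reject H0 at alpha = 0.05.


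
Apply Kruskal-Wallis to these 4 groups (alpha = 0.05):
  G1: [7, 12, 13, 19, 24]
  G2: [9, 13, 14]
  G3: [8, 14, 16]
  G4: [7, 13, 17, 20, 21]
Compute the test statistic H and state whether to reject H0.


Step 1: Combine all N = 16 observations and assign midranks.
sorted (value, group, rank): (7,G1,1.5), (7,G4,1.5), (8,G3,3), (9,G2,4), (12,G1,5), (13,G1,7), (13,G2,7), (13,G4,7), (14,G2,9.5), (14,G3,9.5), (16,G3,11), (17,G4,12), (19,G1,13), (20,G4,14), (21,G4,15), (24,G1,16)
Step 2: Sum ranks within each group.
R_1 = 42.5 (n_1 = 5)
R_2 = 20.5 (n_2 = 3)
R_3 = 23.5 (n_3 = 3)
R_4 = 49.5 (n_4 = 5)
Step 3: H = 12/(N(N+1)) * sum(R_i^2/n_i) - 3(N+1)
     = 12/(16*17) * (42.5^2/5 + 20.5^2/3 + 23.5^2/3 + 49.5^2/5) - 3*17
     = 0.044118 * 1175.47 - 51
     = 0.858824.
Step 4: Ties present; correction factor C = 1 - 36/(16^3 - 16) = 0.991176. Corrected H = 0.858824 / 0.991176 = 0.866469.
Step 5: Under H0, H ~ chi^2(3); p-value = 0.833511.
Step 6: alpha = 0.05. fail to reject H0.

H = 0.8665, df = 3, p = 0.833511, fail to reject H0.


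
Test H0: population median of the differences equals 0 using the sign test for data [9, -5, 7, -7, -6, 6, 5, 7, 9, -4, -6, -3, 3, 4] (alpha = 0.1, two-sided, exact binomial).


Step 1: Discard zero differences. Original n = 14; n_eff = number of nonzero differences = 14.
Nonzero differences (with sign): +9, -5, +7, -7, -6, +6, +5, +7, +9, -4, -6, -3, +3, +4
Step 2: Count signs: positive = 8, negative = 6.
Step 3: Under H0: P(positive) = 0.5, so the number of positives S ~ Bin(14, 0.5).
Step 4: Two-sided exact p-value = sum of Bin(14,0.5) probabilities at or below the observed probability = 0.790527.
Step 5: alpha = 0.1. fail to reject H0.

n_eff = 14, pos = 8, neg = 6, p = 0.790527, fail to reject H0.


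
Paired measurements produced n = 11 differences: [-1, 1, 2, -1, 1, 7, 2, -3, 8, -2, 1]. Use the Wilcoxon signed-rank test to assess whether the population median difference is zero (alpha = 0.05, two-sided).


Step 1: Drop any zero differences (none here) and take |d_i|.
|d| = [1, 1, 2, 1, 1, 7, 2, 3, 8, 2, 1]
Step 2: Midrank |d_i| (ties get averaged ranks).
ranks: |1|->3, |1|->3, |2|->7, |1|->3, |1|->3, |7|->10, |2|->7, |3|->9, |8|->11, |2|->7, |1|->3
Step 3: Attach original signs; sum ranks with positive sign and with negative sign.
W+ = 3 + 7 + 3 + 10 + 7 + 11 + 3 = 44
W- = 3 + 3 + 9 + 7 = 22
(Check: W+ + W- = 66 should equal n(n+1)/2 = 66.)
Step 4: Test statistic W = min(W+, W-) = 22.
Step 5: Ties in |d|, so use the tie-corrected normal approximation.
        E[W] = n(n+1)/4 = 11*12/4 = 33.
        Tie groups: |d|=1 (t=5), |d|=2 (t=3); sum(t^3 - t) = 144.
        Var[W] = n(n+1)(2n+1)/24 - sum(t^3-t)/48 = 3036/24 - 144/48 = 123.5.
        z = (W - E[W]) / sqrt(Var[W]) = (22 - 33) / 11.1131 = -0.9898.
        Two-sided p = 2*Phi(z) = 0.322259.
Step 6: alpha = 0.05. fail to reject H0.

W+ = 44, W- = 22, W = min = 22, p = 0.322259, fail to reject H0.


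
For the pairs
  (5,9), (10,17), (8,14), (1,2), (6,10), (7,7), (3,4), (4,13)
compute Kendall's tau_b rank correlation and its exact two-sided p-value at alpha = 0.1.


Step 1: Enumerate the 28 unordered pairs (i,j) with i<j and classify each by sign(x_j-x_i) * sign(y_j-y_i).
  (1,2):dx=+5,dy=+8->C; (1,3):dx=+3,dy=+5->C; (1,4):dx=-4,dy=-7->C; (1,5):dx=+1,dy=+1->C
  (1,6):dx=+2,dy=-2->D; (1,7):dx=-2,dy=-5->C; (1,8):dx=-1,dy=+4->D; (2,3):dx=-2,dy=-3->C
  (2,4):dx=-9,dy=-15->C; (2,5):dx=-4,dy=-7->C; (2,6):dx=-3,dy=-10->C; (2,7):dx=-7,dy=-13->C
  (2,8):dx=-6,dy=-4->C; (3,4):dx=-7,dy=-12->C; (3,5):dx=-2,dy=-4->C; (3,6):dx=-1,dy=-7->C
  (3,7):dx=-5,dy=-10->C; (3,8):dx=-4,dy=-1->C; (4,5):dx=+5,dy=+8->C; (4,6):dx=+6,dy=+5->C
  (4,7):dx=+2,dy=+2->C; (4,8):dx=+3,dy=+11->C; (5,6):dx=+1,dy=-3->D; (5,7):dx=-3,dy=-6->C
  (5,8):dx=-2,dy=+3->D; (6,7):dx=-4,dy=-3->C; (6,8):dx=-3,dy=+6->D; (7,8):dx=+1,dy=+9->C
Step 2: C = 23, D = 5, total pairs = 28.
Step 3: tau = (C - D)/(n(n-1)/2) = (23 - 5)/28 = 0.642857.
Step 4: Exact two-sided p-value (enumerate n! = 40320 permutations of y under H0): p = 0.031151.
Step 5: alpha = 0.1. reject H0.

tau_b = 0.6429 (C=23, D=5), p = 0.031151, reject H0.


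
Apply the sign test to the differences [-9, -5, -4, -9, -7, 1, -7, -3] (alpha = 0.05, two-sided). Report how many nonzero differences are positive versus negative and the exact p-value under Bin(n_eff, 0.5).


Step 1: Discard zero differences. Original n = 8; n_eff = number of nonzero differences = 8.
Nonzero differences (with sign): -9, -5, -4, -9, -7, +1, -7, -3
Step 2: Count signs: positive = 1, negative = 7.
Step 3: Under H0: P(positive) = 0.5, so the number of positives S ~ Bin(8, 0.5).
Step 4: Two-sided exact p-value = sum of Bin(8,0.5) probabilities at or below the observed probability = 0.070312.
Step 5: alpha = 0.05. fail to reject H0.

n_eff = 8, pos = 1, neg = 7, p = 0.070312, fail to reject H0.


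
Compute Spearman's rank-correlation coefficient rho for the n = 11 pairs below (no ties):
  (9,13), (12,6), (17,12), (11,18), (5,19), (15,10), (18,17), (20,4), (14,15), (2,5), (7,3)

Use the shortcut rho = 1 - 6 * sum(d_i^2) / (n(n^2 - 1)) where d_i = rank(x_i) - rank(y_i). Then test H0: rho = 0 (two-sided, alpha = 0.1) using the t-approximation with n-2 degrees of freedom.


Step 1: Rank x and y separately (midranks; no ties here).
rank(x): 9->4, 12->6, 17->9, 11->5, 5->2, 15->8, 18->10, 20->11, 14->7, 2->1, 7->3
rank(y): 13->7, 6->4, 12->6, 18->10, 19->11, 10->5, 17->9, 4->2, 15->8, 5->3, 3->1
Step 2: d_i = R_x(i) - R_y(i); compute d_i^2.
  (4-7)^2=9, (6-4)^2=4, (9-6)^2=9, (5-10)^2=25, (2-11)^2=81, (8-5)^2=9, (10-9)^2=1, (11-2)^2=81, (7-8)^2=1, (1-3)^2=4, (3-1)^2=4
sum(d^2) = 228.
Step 3: rho = 1 - 6*228 / (11*(11^2 - 1)) = 1 - 1368/1320 = -0.036364.
Step 4: Under H0, t = rho * sqrt((n-2)/(1-rho^2)) = -0.1092 ~ t(9).
Step 5: Two-sided p-value from the t-distribution with 9 df = 0.915468.
Step 6: alpha = 0.1. fail to reject H0.

rho = -0.0364, p = 0.915468, fail to reject H0 at alpha = 0.1.


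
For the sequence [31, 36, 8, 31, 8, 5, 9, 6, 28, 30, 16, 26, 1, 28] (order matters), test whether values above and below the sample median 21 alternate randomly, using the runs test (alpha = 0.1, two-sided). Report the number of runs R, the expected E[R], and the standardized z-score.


Step 1: Compute median = 21; label A = above, B = below.
Labels in order: AABABBBBAABABA  (n_A = 7, n_B = 7)
Step 2: Count runs R = 9.
Step 3: Under H0 (random ordering), E[R] = 2*n_A*n_B/(n_A+n_B) + 1 = 2*7*7/14 + 1 = 8.0000.
        Var[R] = 2*n_A*n_B*(2*n_A*n_B - n_A - n_B) / ((n_A+n_B)^2 * (n_A+n_B-1)) = 8232/2548 = 3.2308.
        SD[R] = 1.7974.
Step 4: Continuity-corrected z = (R - 0.5 - E[R]) / SD[R] = (9 - 0.5 - 8.0000) / 1.7974 = 0.2782.
Step 5: Two-sided p-value via normal approximation = 2*(1 - Phi(|z|)) = 0.780879.
Step 6: alpha = 0.1. fail to reject H0.

R = 9, z = 0.2782, p = 0.780879, fail to reject H0.


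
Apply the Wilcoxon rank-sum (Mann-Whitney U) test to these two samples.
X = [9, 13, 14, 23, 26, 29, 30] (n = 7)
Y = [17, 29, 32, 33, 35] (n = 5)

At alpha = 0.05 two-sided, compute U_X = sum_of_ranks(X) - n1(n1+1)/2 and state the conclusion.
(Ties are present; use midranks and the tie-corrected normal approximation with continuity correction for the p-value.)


Step 1: Combine and sort all 12 observations; assign midranks.
sorted (value, group): (9,X), (13,X), (14,X), (17,Y), (23,X), (26,X), (29,X), (29,Y), (30,X), (32,Y), (33,Y), (35,Y)
ranks: 9->1, 13->2, 14->3, 17->4, 23->5, 26->6, 29->7.5, 29->7.5, 30->9, 32->10, 33->11, 35->12
Step 2: Rank sum for X: R1 = 1 + 2 + 3 + 5 + 6 + 7.5 + 9 = 33.5.
Step 3: U_X = R1 - n1(n1+1)/2 = 33.5 - 7*8/2 = 33.5 - 28 = 5.5.
       U_Y = n1*n2 - U_X = 35 - 5.5 = 29.5.
Step 4: Ties are present, so use the tie-corrected normal approximation (with continuity correction) for the p-value.
Step 5: p-value = 0.061363; compare to alpha = 0.05. fail to reject H0.

U_X = 5.5, p = 0.061363, fail to reject H0 at alpha = 0.05.


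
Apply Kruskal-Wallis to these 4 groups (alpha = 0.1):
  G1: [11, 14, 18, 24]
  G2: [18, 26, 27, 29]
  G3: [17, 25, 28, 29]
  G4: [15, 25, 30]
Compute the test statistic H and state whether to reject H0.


Step 1: Combine all N = 15 observations and assign midranks.
sorted (value, group, rank): (11,G1,1), (14,G1,2), (15,G4,3), (17,G3,4), (18,G1,5.5), (18,G2,5.5), (24,G1,7), (25,G3,8.5), (25,G4,8.5), (26,G2,10), (27,G2,11), (28,G3,12), (29,G2,13.5), (29,G3,13.5), (30,G4,15)
Step 2: Sum ranks within each group.
R_1 = 15.5 (n_1 = 4)
R_2 = 40 (n_2 = 4)
R_3 = 38 (n_3 = 4)
R_4 = 26.5 (n_4 = 3)
Step 3: H = 12/(N(N+1)) * sum(R_i^2/n_i) - 3(N+1)
     = 12/(15*16) * (15.5^2/4 + 40^2/4 + 38^2/4 + 26.5^2/3) - 3*16
     = 0.050000 * 1055.15 - 48
     = 4.757292.
Step 4: Ties present; correction factor C = 1 - 18/(15^3 - 15) = 0.994643. Corrected H = 4.757292 / 0.994643 = 4.782914.
Step 5: Under H0, H ~ chi^2(3); p-value = 0.188401.
Step 6: alpha = 0.1. fail to reject H0.

H = 4.7829, df = 3, p = 0.188401, fail to reject H0.


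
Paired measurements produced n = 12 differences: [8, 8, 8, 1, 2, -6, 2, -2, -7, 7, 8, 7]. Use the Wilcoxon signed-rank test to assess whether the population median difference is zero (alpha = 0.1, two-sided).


Step 1: Drop any zero differences (none here) and take |d_i|.
|d| = [8, 8, 8, 1, 2, 6, 2, 2, 7, 7, 8, 7]
Step 2: Midrank |d_i| (ties get averaged ranks).
ranks: |8|->10.5, |8|->10.5, |8|->10.5, |1|->1, |2|->3, |6|->5, |2|->3, |2|->3, |7|->7, |7|->7, |8|->10.5, |7|->7
Step 3: Attach original signs; sum ranks with positive sign and with negative sign.
W+ = 10.5 + 10.5 + 10.5 + 1 + 3 + 3 + 7 + 10.5 + 7 = 63
W- = 5 + 3 + 7 = 15
(Check: W+ + W- = 78 should equal n(n+1)/2 = 78.)
Step 4: Test statistic W = min(W+, W-) = 15.
Step 5: Ties in |d|, so use the tie-corrected normal approximation.
        E[W] = n(n+1)/4 = 12*13/4 = 39.
        Tie groups: |d|=2 (t=3), |d|=7 (t=3), |d|=8 (t=4); sum(t^3 - t) = 108.
        Var[W] = n(n+1)(2n+1)/24 - sum(t^3-t)/48 = 3900/24 - 108/48 = 160.25.
        z = (W - E[W]) / sqrt(Var[W]) = (15 - 39) / 12.6590 = -1.8959.
        Two-sided p = 2*Phi(z) = 0.057975.
Step 6: alpha = 0.1. reject H0.

W+ = 63, W- = 15, W = min = 15, p = 0.057975, reject H0.


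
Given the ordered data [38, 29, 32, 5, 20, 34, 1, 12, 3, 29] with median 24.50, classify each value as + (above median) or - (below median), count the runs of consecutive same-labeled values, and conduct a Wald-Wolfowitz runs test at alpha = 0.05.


Step 1: Compute median = 24.50; label A = above, B = below.
Labels in order: AAABBABBBA  (n_A = 5, n_B = 5)
Step 2: Count runs R = 5.
Step 3: Under H0 (random ordering), E[R] = 2*n_A*n_B/(n_A+n_B) + 1 = 2*5*5/10 + 1 = 6.0000.
        Var[R] = 2*n_A*n_B*(2*n_A*n_B - n_A - n_B) / ((n_A+n_B)^2 * (n_A+n_B-1)) = 2000/900 = 2.2222.
        SD[R] = 1.4907.
Step 4: Continuity-corrected z = (R + 0.5 - E[R]) / SD[R] = (5 + 0.5 - 6.0000) / 1.4907 = -0.3354.
Step 5: Two-sided p-value via normal approximation = 2*(1 - Phi(|z|)) = 0.737316.
Step 6: alpha = 0.05. fail to reject H0.

R = 5, z = -0.3354, p = 0.737316, fail to reject H0.


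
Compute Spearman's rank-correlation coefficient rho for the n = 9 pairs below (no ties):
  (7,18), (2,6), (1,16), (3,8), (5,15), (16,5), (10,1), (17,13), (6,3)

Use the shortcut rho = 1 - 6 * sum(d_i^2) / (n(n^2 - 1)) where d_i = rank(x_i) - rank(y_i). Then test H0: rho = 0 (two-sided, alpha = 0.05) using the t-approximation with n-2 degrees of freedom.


Step 1: Rank x and y separately (midranks; no ties here).
rank(x): 7->6, 2->2, 1->1, 3->3, 5->4, 16->8, 10->7, 17->9, 6->5
rank(y): 18->9, 6->4, 16->8, 8->5, 15->7, 5->3, 1->1, 13->6, 3->2
Step 2: d_i = R_x(i) - R_y(i); compute d_i^2.
  (6-9)^2=9, (2-4)^2=4, (1-8)^2=49, (3-5)^2=4, (4-7)^2=9, (8-3)^2=25, (7-1)^2=36, (9-6)^2=9, (5-2)^2=9
sum(d^2) = 154.
Step 3: rho = 1 - 6*154 / (9*(9^2 - 1)) = 1 - 924/720 = -0.283333.
Step 4: Under H0, t = rho * sqrt((n-2)/(1-rho^2)) = -0.7817 ~ t(7).
Step 5: Two-sided p-value from the t-distribution with 7 df = 0.460030.
Step 6: alpha = 0.05. fail to reject H0.

rho = -0.2833, p = 0.460030, fail to reject H0 at alpha = 0.05.


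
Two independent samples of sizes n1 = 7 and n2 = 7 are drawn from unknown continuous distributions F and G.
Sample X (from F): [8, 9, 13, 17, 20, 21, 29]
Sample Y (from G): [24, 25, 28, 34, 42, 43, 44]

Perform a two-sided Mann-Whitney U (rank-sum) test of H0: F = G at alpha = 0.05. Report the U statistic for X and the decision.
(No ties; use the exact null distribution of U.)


Step 1: Combine and sort all 14 observations; assign midranks.
sorted (value, group): (8,X), (9,X), (13,X), (17,X), (20,X), (21,X), (24,Y), (25,Y), (28,Y), (29,X), (34,Y), (42,Y), (43,Y), (44,Y)
ranks: 8->1, 9->2, 13->3, 17->4, 20->5, 21->6, 24->7, 25->8, 28->9, 29->10, 34->11, 42->12, 43->13, 44->14
Step 2: Rank sum for X: R1 = 1 + 2 + 3 + 4 + 5 + 6 + 10 = 31.
Step 3: U_X = R1 - n1(n1+1)/2 = 31 - 7*8/2 = 31 - 28 = 3.
       U_Y = n1*n2 - U_X = 49 - 3 = 46.
Step 4: No ties, so the exact null distribution of U (based on enumerating the C(14,7) = 3432 equally likely rank assignments) gives the two-sided p-value.
Step 5: p-value = 0.004079; compare to alpha = 0.05. reject H0.

U_X = 3, p = 0.004079, reject H0 at alpha = 0.05.


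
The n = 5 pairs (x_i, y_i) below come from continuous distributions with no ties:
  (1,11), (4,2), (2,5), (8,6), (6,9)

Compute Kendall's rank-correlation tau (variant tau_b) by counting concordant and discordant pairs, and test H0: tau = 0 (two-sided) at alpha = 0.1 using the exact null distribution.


Step 1: Enumerate the 10 unordered pairs (i,j) with i<j and classify each by sign(x_j-x_i) * sign(y_j-y_i).
  (1,2):dx=+3,dy=-9->D; (1,3):dx=+1,dy=-6->D; (1,4):dx=+7,dy=-5->D; (1,5):dx=+5,dy=-2->D
  (2,3):dx=-2,dy=+3->D; (2,4):dx=+4,dy=+4->C; (2,5):dx=+2,dy=+7->C; (3,4):dx=+6,dy=+1->C
  (3,5):dx=+4,dy=+4->C; (4,5):dx=-2,dy=+3->D
Step 2: C = 4, D = 6, total pairs = 10.
Step 3: tau = (C - D)/(n(n-1)/2) = (4 - 6)/10 = -0.200000.
Step 4: Exact two-sided p-value (enumerate n! = 120 permutations of y under H0): p = 0.816667.
Step 5: alpha = 0.1. fail to reject H0.

tau_b = -0.2000 (C=4, D=6), p = 0.816667, fail to reject H0.


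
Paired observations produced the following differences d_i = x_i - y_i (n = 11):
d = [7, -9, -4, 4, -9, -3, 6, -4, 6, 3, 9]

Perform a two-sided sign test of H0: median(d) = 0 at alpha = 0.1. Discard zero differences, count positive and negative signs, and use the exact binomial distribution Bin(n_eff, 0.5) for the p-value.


Step 1: Discard zero differences. Original n = 11; n_eff = number of nonzero differences = 11.
Nonzero differences (with sign): +7, -9, -4, +4, -9, -3, +6, -4, +6, +3, +9
Step 2: Count signs: positive = 6, negative = 5.
Step 3: Under H0: P(positive) = 0.5, so the number of positives S ~ Bin(11, 0.5).
Step 4: Two-sided exact p-value = sum of Bin(11,0.5) probabilities at or below the observed probability = 1.000000.
Step 5: alpha = 0.1. fail to reject H0.

n_eff = 11, pos = 6, neg = 5, p = 1.000000, fail to reject H0.


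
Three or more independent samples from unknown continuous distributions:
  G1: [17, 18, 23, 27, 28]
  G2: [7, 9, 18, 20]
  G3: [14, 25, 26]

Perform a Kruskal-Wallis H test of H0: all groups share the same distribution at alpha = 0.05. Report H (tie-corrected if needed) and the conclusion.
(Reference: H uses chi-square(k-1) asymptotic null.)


Step 1: Combine all N = 12 observations and assign midranks.
sorted (value, group, rank): (7,G2,1), (9,G2,2), (14,G3,3), (17,G1,4), (18,G1,5.5), (18,G2,5.5), (20,G2,7), (23,G1,8), (25,G3,9), (26,G3,10), (27,G1,11), (28,G1,12)
Step 2: Sum ranks within each group.
R_1 = 40.5 (n_1 = 5)
R_2 = 15.5 (n_2 = 4)
R_3 = 22 (n_3 = 3)
Step 3: H = 12/(N(N+1)) * sum(R_i^2/n_i) - 3(N+1)
     = 12/(12*13) * (40.5^2/5 + 15.5^2/4 + 22^2/3) - 3*13
     = 0.076923 * 549.446 - 39
     = 3.265064.
Step 4: Ties present; correction factor C = 1 - 6/(12^3 - 12) = 0.996503. Corrected H = 3.265064 / 0.996503 = 3.276520.
Step 5: Under H0, H ~ chi^2(2); p-value = 0.194318.
Step 6: alpha = 0.05. fail to reject H0.

H = 3.2765, df = 2, p = 0.194318, fail to reject H0.


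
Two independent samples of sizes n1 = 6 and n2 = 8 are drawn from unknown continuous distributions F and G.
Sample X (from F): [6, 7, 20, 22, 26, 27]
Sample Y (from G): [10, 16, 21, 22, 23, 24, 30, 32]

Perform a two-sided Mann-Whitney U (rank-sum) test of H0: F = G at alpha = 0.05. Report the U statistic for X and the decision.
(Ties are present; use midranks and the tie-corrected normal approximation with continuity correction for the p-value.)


Step 1: Combine and sort all 14 observations; assign midranks.
sorted (value, group): (6,X), (7,X), (10,Y), (16,Y), (20,X), (21,Y), (22,X), (22,Y), (23,Y), (24,Y), (26,X), (27,X), (30,Y), (32,Y)
ranks: 6->1, 7->2, 10->3, 16->4, 20->5, 21->6, 22->7.5, 22->7.5, 23->9, 24->10, 26->11, 27->12, 30->13, 32->14
Step 2: Rank sum for X: R1 = 1 + 2 + 5 + 7.5 + 11 + 12 = 38.5.
Step 3: U_X = R1 - n1(n1+1)/2 = 38.5 - 6*7/2 = 38.5 - 21 = 17.5.
       U_Y = n1*n2 - U_X = 48 - 17.5 = 30.5.
Step 4: Ties are present, so use the tie-corrected normal approximation (with continuity correction) for the p-value.
Step 5: p-value = 0.438074; compare to alpha = 0.05. fail to reject H0.

U_X = 17.5, p = 0.438074, fail to reject H0 at alpha = 0.05.


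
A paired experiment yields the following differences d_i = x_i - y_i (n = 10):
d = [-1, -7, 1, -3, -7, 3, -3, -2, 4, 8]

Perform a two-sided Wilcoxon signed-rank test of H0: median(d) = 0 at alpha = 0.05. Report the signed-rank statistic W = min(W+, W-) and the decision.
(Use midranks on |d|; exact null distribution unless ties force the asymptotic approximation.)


Step 1: Drop any zero differences (none here) and take |d_i|.
|d| = [1, 7, 1, 3, 7, 3, 3, 2, 4, 8]
Step 2: Midrank |d_i| (ties get averaged ranks).
ranks: |1|->1.5, |7|->8.5, |1|->1.5, |3|->5, |7|->8.5, |3|->5, |3|->5, |2|->3, |4|->7, |8|->10
Step 3: Attach original signs; sum ranks with positive sign and with negative sign.
W+ = 1.5 + 5 + 7 + 10 = 23.5
W- = 1.5 + 8.5 + 5 + 8.5 + 5 + 3 = 31.5
(Check: W+ + W- = 55 should equal n(n+1)/2 = 55.)
Step 4: Test statistic W = min(W+, W-) = 23.5.
Step 5: Ties in |d|, so use the tie-corrected normal approximation.
        E[W] = n(n+1)/4 = 10*11/4 = 27.5.
        Tie groups: |d|=1 (t=2), |d|=3 (t=3), |d|=7 (t=2); sum(t^3 - t) = 36.
        Var[W] = n(n+1)(2n+1)/24 - sum(t^3-t)/48 = 2310/24 - 36/48 = 95.5.
        z = (W - E[W]) / sqrt(Var[W]) = (23.5 - 27.5) / 9.7724 = -0.4093.
        Two-sided p = 2*Phi(z) = 0.682308.
Step 6: alpha = 0.05. fail to reject H0.

W+ = 23.5, W- = 31.5, W = min = 23.5, p = 0.682308, fail to reject H0.


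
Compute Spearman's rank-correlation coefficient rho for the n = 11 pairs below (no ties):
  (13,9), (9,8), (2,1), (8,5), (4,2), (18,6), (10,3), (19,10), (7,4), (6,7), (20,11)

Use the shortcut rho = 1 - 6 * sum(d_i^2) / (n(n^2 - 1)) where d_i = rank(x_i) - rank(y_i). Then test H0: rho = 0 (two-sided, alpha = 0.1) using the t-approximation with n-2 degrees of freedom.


Step 1: Rank x and y separately (midranks; no ties here).
rank(x): 13->8, 9->6, 2->1, 8->5, 4->2, 18->9, 10->7, 19->10, 7->4, 6->3, 20->11
rank(y): 9->9, 8->8, 1->1, 5->5, 2->2, 6->6, 3->3, 10->10, 4->4, 7->7, 11->11
Step 2: d_i = R_x(i) - R_y(i); compute d_i^2.
  (8-9)^2=1, (6-8)^2=4, (1-1)^2=0, (5-5)^2=0, (2-2)^2=0, (9-6)^2=9, (7-3)^2=16, (10-10)^2=0, (4-4)^2=0, (3-7)^2=16, (11-11)^2=0
sum(d^2) = 46.
Step 3: rho = 1 - 6*46 / (11*(11^2 - 1)) = 1 - 276/1320 = 0.790909.
Step 4: Under H0, t = rho * sqrt((n-2)/(1-rho^2)) = 3.8774 ~ t(9).
Step 5: Two-sided p-value from the t-distribution with 9 df = 0.003746.
Step 6: alpha = 0.1. reject H0.

rho = 0.7909, p = 0.003746, reject H0 at alpha = 0.1.


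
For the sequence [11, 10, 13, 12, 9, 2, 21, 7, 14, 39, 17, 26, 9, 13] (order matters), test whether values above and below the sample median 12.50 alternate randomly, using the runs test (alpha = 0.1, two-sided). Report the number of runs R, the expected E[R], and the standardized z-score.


Step 1: Compute median = 12.50; label A = above, B = below.
Labels in order: BBABBBABAAAABA  (n_A = 7, n_B = 7)
Step 2: Count runs R = 8.
Step 3: Under H0 (random ordering), E[R] = 2*n_A*n_B/(n_A+n_B) + 1 = 2*7*7/14 + 1 = 8.0000.
        Var[R] = 2*n_A*n_B*(2*n_A*n_B - n_A - n_B) / ((n_A+n_B)^2 * (n_A+n_B-1)) = 8232/2548 = 3.2308.
        SD[R] = 1.7974.
Step 4: R = E[R], so z = 0 with no continuity correction.
Step 5: Two-sided p-value via normal approximation = 2*(1 - Phi(|z|)) = 1.000000.
Step 6: alpha = 0.1. fail to reject H0.

R = 8, z = 0.0000, p = 1.000000, fail to reject H0.


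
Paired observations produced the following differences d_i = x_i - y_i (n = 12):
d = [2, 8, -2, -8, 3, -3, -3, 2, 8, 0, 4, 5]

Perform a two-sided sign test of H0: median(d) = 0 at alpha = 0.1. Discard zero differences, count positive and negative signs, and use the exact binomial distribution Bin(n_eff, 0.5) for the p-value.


Step 1: Discard zero differences. Original n = 12; n_eff = number of nonzero differences = 11.
Nonzero differences (with sign): +2, +8, -2, -8, +3, -3, -3, +2, +8, +4, +5
Step 2: Count signs: positive = 7, negative = 4.
Step 3: Under H0: P(positive) = 0.5, so the number of positives S ~ Bin(11, 0.5).
Step 4: Two-sided exact p-value = sum of Bin(11,0.5) probabilities at or below the observed probability = 0.548828.
Step 5: alpha = 0.1. fail to reject H0.

n_eff = 11, pos = 7, neg = 4, p = 0.548828, fail to reject H0.


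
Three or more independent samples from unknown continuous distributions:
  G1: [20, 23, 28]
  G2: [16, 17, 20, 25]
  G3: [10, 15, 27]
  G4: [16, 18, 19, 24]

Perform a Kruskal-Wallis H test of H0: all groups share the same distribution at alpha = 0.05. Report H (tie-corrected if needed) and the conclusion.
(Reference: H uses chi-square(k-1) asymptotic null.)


Step 1: Combine all N = 14 observations and assign midranks.
sorted (value, group, rank): (10,G3,1), (15,G3,2), (16,G2,3.5), (16,G4,3.5), (17,G2,5), (18,G4,6), (19,G4,7), (20,G1,8.5), (20,G2,8.5), (23,G1,10), (24,G4,11), (25,G2,12), (27,G3,13), (28,G1,14)
Step 2: Sum ranks within each group.
R_1 = 32.5 (n_1 = 3)
R_2 = 29 (n_2 = 4)
R_3 = 16 (n_3 = 3)
R_4 = 27.5 (n_4 = 4)
Step 3: H = 12/(N(N+1)) * sum(R_i^2/n_i) - 3(N+1)
     = 12/(14*15) * (32.5^2/3 + 29^2/4 + 16^2/3 + 27.5^2/4) - 3*15
     = 0.057143 * 836.729 - 45
     = 2.813095.
Step 4: Ties present; correction factor C = 1 - 12/(14^3 - 14) = 0.995604. Corrected H = 2.813095 / 0.995604 = 2.825515.
Step 5: Under H0, H ~ chi^2(3); p-value = 0.419317.
Step 6: alpha = 0.05. fail to reject H0.

H = 2.8255, df = 3, p = 0.419317, fail to reject H0.


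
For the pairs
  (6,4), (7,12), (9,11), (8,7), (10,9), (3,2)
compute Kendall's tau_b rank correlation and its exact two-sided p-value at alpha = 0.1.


Step 1: Enumerate the 15 unordered pairs (i,j) with i<j and classify each by sign(x_j-x_i) * sign(y_j-y_i).
  (1,2):dx=+1,dy=+8->C; (1,3):dx=+3,dy=+7->C; (1,4):dx=+2,dy=+3->C; (1,5):dx=+4,dy=+5->C
  (1,6):dx=-3,dy=-2->C; (2,3):dx=+2,dy=-1->D; (2,4):dx=+1,dy=-5->D; (2,5):dx=+3,dy=-3->D
  (2,6):dx=-4,dy=-10->C; (3,4):dx=-1,dy=-4->C; (3,5):dx=+1,dy=-2->D; (3,6):dx=-6,dy=-9->C
  (4,5):dx=+2,dy=+2->C; (4,6):dx=-5,dy=-5->C; (5,6):dx=-7,dy=-7->C
Step 2: C = 11, D = 4, total pairs = 15.
Step 3: tau = (C - D)/(n(n-1)/2) = (11 - 4)/15 = 0.466667.
Step 4: Exact two-sided p-value (enumerate n! = 720 permutations of y under H0): p = 0.272222.
Step 5: alpha = 0.1. fail to reject H0.

tau_b = 0.4667 (C=11, D=4), p = 0.272222, fail to reject H0.


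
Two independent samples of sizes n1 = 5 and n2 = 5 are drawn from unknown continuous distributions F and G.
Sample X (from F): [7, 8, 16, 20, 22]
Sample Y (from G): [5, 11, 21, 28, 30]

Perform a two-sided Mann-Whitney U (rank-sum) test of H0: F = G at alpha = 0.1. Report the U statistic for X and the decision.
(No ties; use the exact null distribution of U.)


Step 1: Combine and sort all 10 observations; assign midranks.
sorted (value, group): (5,Y), (7,X), (8,X), (11,Y), (16,X), (20,X), (21,Y), (22,X), (28,Y), (30,Y)
ranks: 5->1, 7->2, 8->3, 11->4, 16->5, 20->6, 21->7, 22->8, 28->9, 30->10
Step 2: Rank sum for X: R1 = 2 + 3 + 5 + 6 + 8 = 24.
Step 3: U_X = R1 - n1(n1+1)/2 = 24 - 5*6/2 = 24 - 15 = 9.
       U_Y = n1*n2 - U_X = 25 - 9 = 16.
Step 4: No ties, so the exact null distribution of U (based on enumerating the C(10,5) = 252 equally likely rank assignments) gives the two-sided p-value.
Step 5: p-value = 0.547619; compare to alpha = 0.1. fail to reject H0.

U_X = 9, p = 0.547619, fail to reject H0 at alpha = 0.1.


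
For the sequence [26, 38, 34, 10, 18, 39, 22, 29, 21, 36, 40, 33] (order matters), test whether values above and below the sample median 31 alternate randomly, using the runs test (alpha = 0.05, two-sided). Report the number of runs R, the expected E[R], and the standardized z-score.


Step 1: Compute median = 31; label A = above, B = below.
Labels in order: BAABBABBBAAA  (n_A = 6, n_B = 6)
Step 2: Count runs R = 6.
Step 3: Under H0 (random ordering), E[R] = 2*n_A*n_B/(n_A+n_B) + 1 = 2*6*6/12 + 1 = 7.0000.
        Var[R] = 2*n_A*n_B*(2*n_A*n_B - n_A - n_B) / ((n_A+n_B)^2 * (n_A+n_B-1)) = 4320/1584 = 2.7273.
        SD[R] = 1.6514.
Step 4: Continuity-corrected z = (R + 0.5 - E[R]) / SD[R] = (6 + 0.5 - 7.0000) / 1.6514 = -0.3028.
Step 5: Two-sided p-value via normal approximation = 2*(1 - Phi(|z|)) = 0.762069.
Step 6: alpha = 0.05. fail to reject H0.

R = 6, z = -0.3028, p = 0.762069, fail to reject H0.


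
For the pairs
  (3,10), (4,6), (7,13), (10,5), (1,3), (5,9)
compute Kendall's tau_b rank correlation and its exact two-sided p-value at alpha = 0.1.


Step 1: Enumerate the 15 unordered pairs (i,j) with i<j and classify each by sign(x_j-x_i) * sign(y_j-y_i).
  (1,2):dx=+1,dy=-4->D; (1,3):dx=+4,dy=+3->C; (1,4):dx=+7,dy=-5->D; (1,5):dx=-2,dy=-7->C
  (1,6):dx=+2,dy=-1->D; (2,3):dx=+3,dy=+7->C; (2,4):dx=+6,dy=-1->D; (2,5):dx=-3,dy=-3->C
  (2,6):dx=+1,dy=+3->C; (3,4):dx=+3,dy=-8->D; (3,5):dx=-6,dy=-10->C; (3,6):dx=-2,dy=-4->C
  (4,5):dx=-9,dy=-2->C; (4,6):dx=-5,dy=+4->D; (5,6):dx=+4,dy=+6->C
Step 2: C = 9, D = 6, total pairs = 15.
Step 3: tau = (C - D)/(n(n-1)/2) = (9 - 6)/15 = 0.200000.
Step 4: Exact two-sided p-value (enumerate n! = 720 permutations of y under H0): p = 0.719444.
Step 5: alpha = 0.1. fail to reject H0.

tau_b = 0.2000 (C=9, D=6), p = 0.719444, fail to reject H0.


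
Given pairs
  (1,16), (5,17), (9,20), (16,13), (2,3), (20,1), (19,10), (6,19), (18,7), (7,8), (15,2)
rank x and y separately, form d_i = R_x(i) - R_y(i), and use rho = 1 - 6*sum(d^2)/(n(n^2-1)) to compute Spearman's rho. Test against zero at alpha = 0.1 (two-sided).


Step 1: Rank x and y separately (midranks; no ties here).
rank(x): 1->1, 5->3, 9->6, 16->8, 2->2, 20->11, 19->10, 6->4, 18->9, 7->5, 15->7
rank(y): 16->8, 17->9, 20->11, 13->7, 3->3, 1->1, 10->6, 19->10, 7->4, 8->5, 2->2
Step 2: d_i = R_x(i) - R_y(i); compute d_i^2.
  (1-8)^2=49, (3-9)^2=36, (6-11)^2=25, (8-7)^2=1, (2-3)^2=1, (11-1)^2=100, (10-6)^2=16, (4-10)^2=36, (9-4)^2=25, (5-5)^2=0, (7-2)^2=25
sum(d^2) = 314.
Step 3: rho = 1 - 6*314 / (11*(11^2 - 1)) = 1 - 1884/1320 = -0.427273.
Step 4: Under H0, t = rho * sqrt((n-2)/(1-rho^2)) = -1.4177 ~ t(9).
Step 5: Two-sided p-value from the t-distribution with 9 df = 0.189944.
Step 6: alpha = 0.1. fail to reject H0.

rho = -0.4273, p = 0.189944, fail to reject H0 at alpha = 0.1.


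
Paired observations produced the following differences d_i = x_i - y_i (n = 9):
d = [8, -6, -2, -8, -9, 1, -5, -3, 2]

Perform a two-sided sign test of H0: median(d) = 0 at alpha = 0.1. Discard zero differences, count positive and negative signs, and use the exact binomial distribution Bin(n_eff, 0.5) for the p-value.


Step 1: Discard zero differences. Original n = 9; n_eff = number of nonzero differences = 9.
Nonzero differences (with sign): +8, -6, -2, -8, -9, +1, -5, -3, +2
Step 2: Count signs: positive = 3, negative = 6.
Step 3: Under H0: P(positive) = 0.5, so the number of positives S ~ Bin(9, 0.5).
Step 4: Two-sided exact p-value = sum of Bin(9,0.5) probabilities at or below the observed probability = 0.507812.
Step 5: alpha = 0.1. fail to reject H0.

n_eff = 9, pos = 3, neg = 6, p = 0.507812, fail to reject H0.
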